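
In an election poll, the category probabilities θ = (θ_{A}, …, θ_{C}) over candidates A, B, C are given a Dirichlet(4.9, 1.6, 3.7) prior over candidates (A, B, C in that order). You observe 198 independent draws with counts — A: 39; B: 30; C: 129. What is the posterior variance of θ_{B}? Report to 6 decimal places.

0.000615

The Dirichlet prior is conjugate to the Multinomial likelihood: each posterior αⱼ = prior αⱼ + observed count nⱼ.
Posterior concentration: (43.9, 31.6, 132.7), total = 208.2.
Var[θ_j] = α_j(Σα−α_j)/((Σα)²(Σα+1)) = 31.6·176.6/(208.2²·209.2) = 0.000615.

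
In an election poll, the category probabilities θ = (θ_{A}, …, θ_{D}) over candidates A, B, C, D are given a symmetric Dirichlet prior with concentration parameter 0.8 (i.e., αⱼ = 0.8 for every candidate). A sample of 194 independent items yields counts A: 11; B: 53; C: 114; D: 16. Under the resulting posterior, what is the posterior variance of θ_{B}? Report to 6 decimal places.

0.001001

The Dirichlet prior is conjugate to the Multinomial likelihood: each posterior αⱼ = prior αⱼ + observed count nⱼ.
Posterior concentration: (11.8, 53.8, 114.8, 16.8), total = 197.2.
Var[θ_j] = α_j(Σα−α_j)/((Σα)²(Σα+1)) = 53.8·143.4/(197.2²·198.2) = 0.001001.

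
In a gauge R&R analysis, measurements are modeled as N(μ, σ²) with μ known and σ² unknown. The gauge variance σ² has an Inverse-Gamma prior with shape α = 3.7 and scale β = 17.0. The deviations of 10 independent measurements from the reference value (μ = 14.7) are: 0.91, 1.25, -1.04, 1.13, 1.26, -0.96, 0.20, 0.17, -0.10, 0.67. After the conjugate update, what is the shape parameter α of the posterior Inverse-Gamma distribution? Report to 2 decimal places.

With known mean μ and an Inverse-Gamma(α, β) prior on σ², the Normal likelihood is conjugate: posterior is Inv-Gamma(α + n/2, β + Σ(xᵢ−μ)²/2).
Σ(xᵢ−μ)² = (0.91)² + (1.25)² + (-1.04)² + (1.13)² + (1.26)² + (-0.96)² + (0.20)² + (0.17)² + (-0.10)² + (0.67)² = 7.7861.
Posterior: Inv-Gamma(3.7 + 10/2, 17.0 + 7.7861/2) = Inv-Gamma(8.70, 20.89305).
Posterior α = 8.70.

8.70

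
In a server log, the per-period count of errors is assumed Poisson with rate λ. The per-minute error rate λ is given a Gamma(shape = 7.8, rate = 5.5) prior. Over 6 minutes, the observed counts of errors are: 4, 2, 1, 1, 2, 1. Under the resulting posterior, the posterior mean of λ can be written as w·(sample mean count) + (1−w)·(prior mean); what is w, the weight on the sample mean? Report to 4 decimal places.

0.5217

With a Gamma(shape α, rate β) prior, the Poisson likelihood is conjugate: the posterior is Gamma(α + ΣXᵢ, β + n).
Posterior mean = (α₀+S)/(β₀+n) = [n/(β₀+n)]·(S/n) + [β₀/(β₀+n)]·(α₀/β₀), so only n and β₀ enter the weight.
Weight on data w = n/(β₀+n) = 6/(5.5+6) = 6/11.5 = 0.5217.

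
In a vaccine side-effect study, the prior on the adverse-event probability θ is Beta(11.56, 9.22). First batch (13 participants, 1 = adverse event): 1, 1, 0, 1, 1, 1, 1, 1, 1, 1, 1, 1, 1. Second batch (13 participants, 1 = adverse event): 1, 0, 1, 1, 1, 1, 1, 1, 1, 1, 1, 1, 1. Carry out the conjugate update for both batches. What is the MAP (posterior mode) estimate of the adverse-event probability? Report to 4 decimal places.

0.7718

The Beta prior is conjugate to a Binomial/Bernoulli likelihood; the update adds successes to α and failures to β.
After batch 1: Beta(11.56+12, 9.22+1) = Beta(23.56, 10.22).
After batch 2: Beta(23.56+12, 10.22+1) = Beta(35.56, 11.22).
Mode of Beta(a,b) for a,b>1 is (a−1)/(a+b−2) = 34.56/44.78 = 0.7718.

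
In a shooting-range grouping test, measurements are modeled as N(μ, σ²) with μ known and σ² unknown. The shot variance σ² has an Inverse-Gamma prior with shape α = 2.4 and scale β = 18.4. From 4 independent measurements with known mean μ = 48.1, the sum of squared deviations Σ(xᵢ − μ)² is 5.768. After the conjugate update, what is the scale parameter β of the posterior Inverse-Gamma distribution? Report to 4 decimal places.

21.2840

With known mean μ and an Inverse-Gamma(α, β) prior on σ², the Normal likelihood is conjugate: posterior is Inv-Gamma(α + n/2, β + Σ(xᵢ−μ)²/2).
Posterior: Inv-Gamma(2.4 + 4/2, 18.4 + 5.768/2) = Inv-Gamma(4.40, 21.2840).
Posterior β = 21.2840.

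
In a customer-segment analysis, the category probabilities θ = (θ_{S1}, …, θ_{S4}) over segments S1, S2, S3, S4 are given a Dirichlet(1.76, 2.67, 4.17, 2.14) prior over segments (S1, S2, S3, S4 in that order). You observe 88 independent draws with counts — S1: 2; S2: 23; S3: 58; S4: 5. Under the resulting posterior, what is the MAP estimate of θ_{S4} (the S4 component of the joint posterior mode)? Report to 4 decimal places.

The Dirichlet prior is conjugate to the Multinomial likelihood: each posterior αⱼ = prior αⱼ + observed count nⱼ.
Posterior concentration: (3.76, 25.67, 62.17, 7.14), total = 98.74.
Joint mode component: (α_{S4}−1)/(Σα−K) = 6.14/94.74 = 0.0648.

0.0648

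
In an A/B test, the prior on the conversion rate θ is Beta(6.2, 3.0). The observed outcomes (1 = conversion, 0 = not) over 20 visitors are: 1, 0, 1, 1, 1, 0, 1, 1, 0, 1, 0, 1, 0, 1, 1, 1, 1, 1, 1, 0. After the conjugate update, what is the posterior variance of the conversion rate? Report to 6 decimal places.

0.007060

The Beta prior is conjugate to a Binomial/Bernoulli likelihood; the update adds successes to α and failures to β.
Posterior: Beta(α+k, β+n−k) = Beta(6.2+14, 3.0+6) = Beta(20.2, 9.0).
Var = αβ/((α+β)²(α+β+1)) = 20.2·9.0/(29.2²·30.2) = 0.007060.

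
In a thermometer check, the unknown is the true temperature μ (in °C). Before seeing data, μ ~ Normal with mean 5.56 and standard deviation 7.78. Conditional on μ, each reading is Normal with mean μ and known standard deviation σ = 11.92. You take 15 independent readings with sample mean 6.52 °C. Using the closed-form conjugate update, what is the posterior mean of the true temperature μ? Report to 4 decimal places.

6.3901

For Normal data with known variance σ², a Normal(μ₀, σ₀²) prior on μ is conjugate. Posterior precision = 1/σ₀² + n/σ²; posterior mean is the precision-weighted average of μ₀ and x̄.
n·x̄ = 15·6.52 = 97.8.
σ₀² = 7.78² = 60.5284, σ² = 11.92² = 142.0864; σ² + n·σ₀² = 142.0864 + 15·60.5284 = 1050.0124.
Posterior mean = (μ₀/σ₀² + n·x̄/σ²)/(1/σ₀² + n/σ²) = (σ²·μ₀ + σ₀²·n·x̄)/(σ² + n·σ₀²) = (142.0864·5.56 + 60.5284·97.8)/1050.0124 = 6709.677904/1050.0124 = 6.3901.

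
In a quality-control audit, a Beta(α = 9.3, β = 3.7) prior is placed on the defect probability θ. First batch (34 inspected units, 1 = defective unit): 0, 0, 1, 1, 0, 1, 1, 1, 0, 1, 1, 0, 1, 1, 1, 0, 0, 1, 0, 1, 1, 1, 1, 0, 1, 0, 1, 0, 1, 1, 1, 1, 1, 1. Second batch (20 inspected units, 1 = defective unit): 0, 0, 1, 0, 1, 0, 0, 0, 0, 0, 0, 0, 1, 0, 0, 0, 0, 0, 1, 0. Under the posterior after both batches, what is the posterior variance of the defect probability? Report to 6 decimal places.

0.003651

The Beta prior is conjugate to a Binomial/Bernoulli likelihood; the update adds successes to α and failures to β.
After batch 1: Beta(9.3+23, 3.7+11) = Beta(32.3, 14.7).
After batch 2: Beta(32.3+4, 14.7+16) = Beta(36.3, 30.7).
Var = αβ/((α+β)²(α+β+1)) = 36.3·30.7/(67.0²·68.0) = 0.003651.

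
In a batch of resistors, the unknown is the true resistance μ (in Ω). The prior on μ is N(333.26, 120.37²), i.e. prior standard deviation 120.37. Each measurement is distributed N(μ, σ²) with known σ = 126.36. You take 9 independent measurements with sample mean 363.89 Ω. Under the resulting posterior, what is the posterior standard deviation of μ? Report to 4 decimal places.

39.7563

For Normal data with known variance σ², a Normal(μ₀, σ₀²) prior on μ is conjugate. Posterior precision = 1/σ₀² + n/σ²; posterior mean is the precision-weighted average of μ₀ and x̄.
σ₀² = 120.37² = 14488.9369, σ² = 126.36² = 15966.8496; σ² + n·σ₀² = 15966.8496 + 9·14488.9369 = 146367.2817.
Posterior precision = 1/σ₀² + n/σ² = 1/14488.9369 + 9/15966.8496 = (σ² + n·σ₀²)/(σ₀²σ²) = 146367.2817/(14488.9369·15966.8496); posterior variance σₙ² = σ₀²σ²/(σ² + n·σ₀²) = 14488.9369·15966.8496/146367.2817 = 1580.562771.
Posterior SD = √σₙ² = √(14488.9369·15966.8496/146367.2817) = 39.7563.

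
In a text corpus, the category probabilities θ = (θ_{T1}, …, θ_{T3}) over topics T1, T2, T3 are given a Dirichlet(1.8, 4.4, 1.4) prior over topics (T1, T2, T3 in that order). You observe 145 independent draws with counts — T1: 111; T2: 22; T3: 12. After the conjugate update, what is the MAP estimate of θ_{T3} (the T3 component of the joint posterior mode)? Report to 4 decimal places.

The Dirichlet prior is conjugate to the Multinomial likelihood: each posterior αⱼ = prior αⱼ + observed count nⱼ.
Posterior concentration: (112.8, 26.4, 13.4), total = 152.6.
Joint mode component: (α_{T3}−1)/(Σα−K) = 12.4/149.6 = 0.0829.

0.0829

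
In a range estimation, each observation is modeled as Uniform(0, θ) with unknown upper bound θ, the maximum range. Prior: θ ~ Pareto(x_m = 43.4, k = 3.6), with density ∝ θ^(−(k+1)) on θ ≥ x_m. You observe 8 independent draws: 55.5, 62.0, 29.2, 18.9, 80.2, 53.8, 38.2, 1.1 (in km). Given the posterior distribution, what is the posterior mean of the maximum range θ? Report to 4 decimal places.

87.7660

A Pareto(scale x_m, shape k) prior on the upper bound θ of Uniform(0, θ) is conjugate: posterior is Pareto(max(x_m, max xᵢ), k + n).
Sample maximum = 80.2; prior scale x_m = 43.4 → posterior scale = max = 80.2.
Posterior shape = 3.6 + 8 = 11.6.
E[θ|data] = k·x_m/(k−1) = 11.6·80.2/10.6 = 87.7660.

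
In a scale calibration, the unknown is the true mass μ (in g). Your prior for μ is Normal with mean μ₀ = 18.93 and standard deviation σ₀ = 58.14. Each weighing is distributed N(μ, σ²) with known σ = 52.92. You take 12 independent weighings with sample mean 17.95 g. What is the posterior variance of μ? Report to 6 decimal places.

218.305149

For Normal data with known variance σ², a Normal(μ₀, σ₀²) prior on μ is conjugate. Posterior precision = 1/σ₀² + n/σ²; posterior mean is the precision-weighted average of μ₀ and x̄.
σ₀² = 58.14² = 3380.2596, σ² = 52.92² = 2800.5264; σ² + n·σ₀² = 2800.5264 + 12·3380.2596 = 43363.6416.
Posterior precision = 1/σ₀² + n/σ² = 1/3380.2596 + 12/2800.5264 = (σ² + n·σ₀²)/(σ₀²σ²) = 43363.6416/(3380.2596·2800.5264); posterior variance σₙ² = σ₀²σ²/(σ² + n·σ₀²) = 3380.2596·2800.5264/43363.6416 = 218.305149.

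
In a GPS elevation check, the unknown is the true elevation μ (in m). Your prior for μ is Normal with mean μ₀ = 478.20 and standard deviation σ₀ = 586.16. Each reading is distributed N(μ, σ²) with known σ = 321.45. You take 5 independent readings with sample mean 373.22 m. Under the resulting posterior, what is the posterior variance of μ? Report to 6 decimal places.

For Normal data with known variance σ², a Normal(μ₀, σ₀²) prior on μ is conjugate. Posterior precision = 1/σ₀² + n/σ²; posterior mean is the precision-weighted average of μ₀ and x̄.
σ₀² = 586.16² = 343583.5456, σ² = 321.45² = 103330.1025; σ² + n·σ₀² = 103330.1025 + 5·343583.5456 = 1821247.8305.
Posterior precision = 1/σ₀² + n/σ² = 1/343583.5456 + 5/103330.1025 = (σ² + n·σ₀²)/(σ₀²σ²) = 1821247.8305/(343583.5456·103330.1025); posterior variance σₙ² = σ₀²σ²/(σ² + n·σ₀²) = 343583.5456·103330.1025/1821247.8305 = 19493.515594.

19493.515594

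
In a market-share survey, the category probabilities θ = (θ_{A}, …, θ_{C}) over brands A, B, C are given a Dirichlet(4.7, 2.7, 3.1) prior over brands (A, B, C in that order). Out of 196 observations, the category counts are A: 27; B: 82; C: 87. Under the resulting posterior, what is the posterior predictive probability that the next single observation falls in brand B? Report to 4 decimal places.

The Dirichlet prior is conjugate to the Multinomial likelihood: each posterior αⱼ = prior αⱼ + observed count nⱼ.
Posterior concentration: (31.7, 84.7, 90.1), total = 206.5.
P(next = B | data) = α_{B}/Σα = 0.4102.

0.4102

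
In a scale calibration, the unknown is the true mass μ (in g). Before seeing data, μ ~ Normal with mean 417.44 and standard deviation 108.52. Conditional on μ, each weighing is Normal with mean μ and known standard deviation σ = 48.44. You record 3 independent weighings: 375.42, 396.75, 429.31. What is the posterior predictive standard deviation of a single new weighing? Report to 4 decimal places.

For Normal data with known variance σ², a Normal(μ₀, σ₀²) prior on μ is conjugate. Posterior precision = 1/σ₀² + n/σ²; posterior mean is the precision-weighted average of μ₀ and x̄.
σ₀² = 108.52² = 11776.5904, σ² = 48.44² = 2346.4336; σ² + n·σ₀² = 2346.4336 + 3·11776.5904 = 37676.2048.
Posterior precision = 1/σ₀² + n/σ² = 1/11776.5904 + 3/2346.4336 = (σ² + n·σ₀²)/(σ₀²σ²) = 37676.2048/(11776.5904·2346.4336); posterior variance σₙ² = σ₀²σ²/(σ² + n·σ₀²) = 11776.5904·2346.4336/37676.2048 = 733.433411.
Predictive variance for one new observation = σₙ² + σ² = 11776.5904·2346.4336/37676.2048 + 2346.4336 = σ²·(σ₀² + 37676.2048)/37676.2048 = 2346.4336·49452.7952/37676.2048 = 3079.867011; SD = √(2346.4336·49452.7952/37676.2048) = 55.4965.

55.4965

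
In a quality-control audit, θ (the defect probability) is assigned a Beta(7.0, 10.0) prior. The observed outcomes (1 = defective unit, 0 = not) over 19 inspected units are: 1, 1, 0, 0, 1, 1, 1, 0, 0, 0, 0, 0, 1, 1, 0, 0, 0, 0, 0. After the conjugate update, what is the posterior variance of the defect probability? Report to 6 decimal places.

0.006423

The Beta prior is conjugate to a Binomial/Bernoulli likelihood; the update adds successes to α and failures to β.
Posterior: Beta(α+k, β+n−k) = Beta(7.0+7, 10.0+12) = Beta(14.0, 22.0).
Var = αβ/((α+β)²(α+β+1)) = 14.0·22.0/(36.0²·37.0) = 0.006423.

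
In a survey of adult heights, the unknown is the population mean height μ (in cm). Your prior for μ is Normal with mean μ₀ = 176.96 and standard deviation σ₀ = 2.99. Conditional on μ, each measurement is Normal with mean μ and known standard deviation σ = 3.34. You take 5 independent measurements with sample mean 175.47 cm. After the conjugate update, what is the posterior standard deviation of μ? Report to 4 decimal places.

1.3362

For Normal data with known variance σ², a Normal(μ₀, σ₀²) prior on μ is conjugate. Posterior precision = 1/σ₀² + n/σ²; posterior mean is the precision-weighted average of μ₀ and x̄.
σ₀² = 2.99² = 8.9401, σ² = 3.34² = 11.1556; σ² + n·σ₀² = 11.1556 + 5·8.9401 = 55.8561.
Posterior precision = 1/σ₀² + n/σ² = 1/8.9401 + 5/11.1556 = (σ² + n·σ₀²)/(σ₀²σ²) = 55.8561/(8.9401·11.1556); posterior variance σₙ² = σ₀²σ²/(σ² + n·σ₀²) = 8.9401·11.1556/55.8561 = 1.785520.
Posterior SD = √σₙ² = √(8.9401·11.1556/55.8561) = 1.3362.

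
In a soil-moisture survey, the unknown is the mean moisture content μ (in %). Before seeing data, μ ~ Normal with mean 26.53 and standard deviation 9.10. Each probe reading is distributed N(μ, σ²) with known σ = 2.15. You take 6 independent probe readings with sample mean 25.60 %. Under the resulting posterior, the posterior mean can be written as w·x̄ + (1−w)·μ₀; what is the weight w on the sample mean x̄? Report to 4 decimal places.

For Normal data with known variance σ², a Normal(μ₀, σ₀²) prior on μ is conjugate. Posterior precision = 1/σ₀² + n/σ²; posterior mean is the precision-weighted average of μ₀ and x̄.
σ₀² = 9.10² = 82.81, σ² = 2.15² = 4.6225. Prior precision 1/σ₀² = 1/82.81; data precision n/σ² = 6/4.6225.
w = (n/σ²)/(1/σ₀² + n/σ²) = n·σ₀²/(σ² + n·σ₀²) = 6·82.81/(4.6225 + 6·82.81) = 496.86/501.4825 = 0.9908.

0.9908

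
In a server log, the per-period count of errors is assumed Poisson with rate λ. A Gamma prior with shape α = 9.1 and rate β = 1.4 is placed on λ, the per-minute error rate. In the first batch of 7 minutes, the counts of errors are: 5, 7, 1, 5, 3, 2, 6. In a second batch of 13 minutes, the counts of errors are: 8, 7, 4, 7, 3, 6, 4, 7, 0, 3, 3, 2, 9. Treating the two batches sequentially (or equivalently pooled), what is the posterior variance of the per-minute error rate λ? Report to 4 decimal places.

With a Gamma(shape α, rate β) prior, the Poisson likelihood is conjugate: the posterior is Gamma(α + ΣXᵢ, β + n).
Batch 1: sum of counts S = 29 over n = 7 minutes.
After batch 1: Gamma(α+S, β+n) = Gamma(9.1+29, 1.4+7) = Gamma(38.1, 8.4).
Batch 2: sum of counts S = 63 over n = 13 minutes.
After batch 2: Gamma(α+S, β+n) = Gamma(38.1+63, 8.4+13) = Gamma(101.1, 21.4).
Var = α/β² = 101.1/21.4² = 0.2208.

0.2208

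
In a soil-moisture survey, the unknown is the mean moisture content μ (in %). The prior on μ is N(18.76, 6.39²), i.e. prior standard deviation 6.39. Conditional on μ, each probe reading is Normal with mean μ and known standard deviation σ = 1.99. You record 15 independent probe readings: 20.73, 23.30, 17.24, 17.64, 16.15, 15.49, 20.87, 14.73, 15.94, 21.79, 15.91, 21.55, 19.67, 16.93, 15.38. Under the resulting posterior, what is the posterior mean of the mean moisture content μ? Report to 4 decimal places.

For Normal data with known variance σ², a Normal(μ₀, σ₀²) prior on μ is conjugate. Posterior precision = 1/σ₀² + n/σ²; posterior mean is the precision-weighted average of μ₀ and x̄.
Σxᵢ = 20.73 + 23.30 + 17.24 + 17.64 + 16.15 + 15.49 + 20.87 + 14.73 + 15.94 + 21.79 + 15.91 + 21.55 + 19.67 + 16.93 + 15.38 = 273.32, so n·x̄ = 273.32.
σ₀² = 6.39² = 40.8321, σ² = 1.99² = 3.9601; σ² + n·σ₀² = 3.9601 + 15·40.8321 = 616.4416.
Posterior mean = (μ₀/σ₀² + n·x̄/σ²)/(1/σ₀² + n/σ²) = (σ²·μ₀ + σ₀²·n·x̄)/(σ² + n·σ₀²) = (3.9601·18.76 + 40.8321·273.32)/616.4416 = 11234.521048/616.4416 = 18.2248.

18.2248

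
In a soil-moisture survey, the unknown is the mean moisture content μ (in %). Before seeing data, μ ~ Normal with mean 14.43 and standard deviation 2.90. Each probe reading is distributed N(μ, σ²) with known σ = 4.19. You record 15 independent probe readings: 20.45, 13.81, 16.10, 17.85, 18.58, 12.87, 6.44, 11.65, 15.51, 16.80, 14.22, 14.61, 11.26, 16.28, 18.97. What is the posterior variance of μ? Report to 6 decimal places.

For Normal data with known variance σ², a Normal(μ₀, σ₀²) prior on μ is conjugate. Posterior precision = 1/σ₀² + n/σ²; posterior mean is the precision-weighted average of μ₀ and x̄.
σ₀² = 2.90² = 8.41, σ² = 4.19² = 17.5561; σ² + n·σ₀² = 17.5561 + 15·8.41 = 143.7061.
Posterior precision = 1/σ₀² + n/σ² = 1/8.41 + 15/17.5561 = (σ² + n·σ₀²)/(σ₀²σ²) = 143.7061/(8.41·17.5561); posterior variance σₙ² = σ₀²σ²/(σ² + n·σ₀²) = 8.41·17.5561/143.7061 = 1.027422.

1.027422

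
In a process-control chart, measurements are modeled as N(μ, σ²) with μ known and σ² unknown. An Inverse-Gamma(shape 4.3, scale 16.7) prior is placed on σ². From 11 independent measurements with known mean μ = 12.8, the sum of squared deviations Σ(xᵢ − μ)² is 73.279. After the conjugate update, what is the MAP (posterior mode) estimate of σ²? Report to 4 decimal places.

4.9388

With known mean μ and an Inverse-Gamma(α, β) prior on σ², the Normal likelihood is conjugate: posterior is Inv-Gamma(α + n/2, β + Σ(xᵢ−μ)²/2).
Posterior: Inv-Gamma(4.3 + 11/2, 16.7 + 73.279/2) = Inv-Gamma(9.80, 53.3395).
Mode = β/(α+1) = 53.3395/10.80 = 4.9388.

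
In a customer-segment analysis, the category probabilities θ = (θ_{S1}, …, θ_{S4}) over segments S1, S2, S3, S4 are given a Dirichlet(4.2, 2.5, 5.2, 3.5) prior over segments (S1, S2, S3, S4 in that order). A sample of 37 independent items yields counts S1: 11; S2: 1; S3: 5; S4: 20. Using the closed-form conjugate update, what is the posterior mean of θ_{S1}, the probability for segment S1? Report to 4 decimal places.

0.2901

The Dirichlet prior is conjugate to the Multinomial likelihood: each posterior αⱼ = prior αⱼ + observed count nⱼ.
Posterior concentration: (15.2, 3.5, 10.2, 23.5), total = 52.4.
E[θ_{S1}|data] = α_{S1}/Σα = 15.2/52.4 = 0.2901.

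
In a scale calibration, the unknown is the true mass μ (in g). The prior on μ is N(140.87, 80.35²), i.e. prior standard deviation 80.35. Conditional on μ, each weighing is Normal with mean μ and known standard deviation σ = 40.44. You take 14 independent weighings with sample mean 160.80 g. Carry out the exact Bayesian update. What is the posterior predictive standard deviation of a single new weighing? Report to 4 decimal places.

41.8346

For Normal data with known variance σ², a Normal(μ₀, σ₀²) prior on μ is conjugate. Posterior precision = 1/σ₀² + n/σ²; posterior mean is the precision-weighted average of μ₀ and x̄.
σ₀² = 80.35² = 6456.1225, σ² = 40.44² = 1635.3936; σ² + n·σ₀² = 1635.3936 + 14·6456.1225 = 92021.1086.
Posterior precision = 1/σ₀² + n/σ² = 1/6456.1225 + 14/1635.3936 = (σ² + n·σ₀²)/(σ₀²σ²) = 92021.1086/(6456.1225·1635.3936); posterior variance σₙ² = σ₀²σ²/(σ² + n·σ₀²) = 6456.1225·1635.3936/92021.1086 = 114.737820.
Predictive variance for one new observation = σₙ² + σ² = 6456.1225·1635.3936/92021.1086 + 1635.3936 = σ²·(σ₀² + 92021.1086)/92021.1086 = 1635.3936·98477.2311/92021.1086 = 1750.131420; SD = √(1635.3936·98477.2311/92021.1086) = 41.8346.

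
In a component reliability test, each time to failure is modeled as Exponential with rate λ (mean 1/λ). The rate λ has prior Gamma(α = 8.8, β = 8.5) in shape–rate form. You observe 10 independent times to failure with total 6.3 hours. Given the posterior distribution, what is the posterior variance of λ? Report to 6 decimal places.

0.085829

With a Gamma(shape α, rate β) prior on the exponential rate λ, the posterior after n observations with total T = Σxᵢ is Gamma(α+n, β+T).
Posterior: Gamma(8.8+10, 8.5+6.3) = Gamma(18.8, 14.8).
Var = α/β² = 0.085829.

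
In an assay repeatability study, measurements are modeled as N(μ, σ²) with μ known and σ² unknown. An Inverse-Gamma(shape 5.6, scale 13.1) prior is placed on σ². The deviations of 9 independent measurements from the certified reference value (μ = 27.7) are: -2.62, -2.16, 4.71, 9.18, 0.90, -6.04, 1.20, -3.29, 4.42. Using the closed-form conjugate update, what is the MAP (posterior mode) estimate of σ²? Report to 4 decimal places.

9.6071

With known mean μ and an Inverse-Gamma(α, β) prior on σ², the Normal likelihood is conjugate: posterior is Inv-Gamma(α + n/2, β + Σ(xᵢ−μ)²/2).
Σ(xᵢ−μ)² = (-2.62)² + (-2.16)² + (4.71)² + (9.18)² + (0.90)² + (-6.04)² + (1.20)² + (-3.29)² + (4.42)² = 187.0786.
Posterior: Inv-Gamma(5.6 + 9/2, 13.1 + 187.0786/2) = Inv-Gamma(10.10, 106.63930).
Mode = β/(α+1) = 106.63930/11.10 = 9.6071.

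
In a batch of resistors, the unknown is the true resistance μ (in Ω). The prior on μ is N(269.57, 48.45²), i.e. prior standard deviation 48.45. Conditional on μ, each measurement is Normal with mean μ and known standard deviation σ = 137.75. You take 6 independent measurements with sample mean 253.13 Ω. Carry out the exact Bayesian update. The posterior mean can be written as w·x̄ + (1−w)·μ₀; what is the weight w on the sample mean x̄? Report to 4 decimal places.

For Normal data with known variance σ², a Normal(μ₀, σ₀²) prior on μ is conjugate. Posterior precision = 1/σ₀² + n/σ²; posterior mean is the precision-weighted average of μ₀ and x̄.
σ₀² = 48.45² = 2347.4025, σ² = 137.75² = 18975.0625. Prior precision 1/σ₀² = 1/2347.4025; data precision n/σ² = 6/18975.0625.
w = (n/σ²)/(1/σ₀² + n/σ²) = n·σ₀²/(σ² + n·σ₀²) = 6·2347.4025/(18975.0625 + 6·2347.4025) = 14084.415/33059.4775 = 0.4260.

0.4260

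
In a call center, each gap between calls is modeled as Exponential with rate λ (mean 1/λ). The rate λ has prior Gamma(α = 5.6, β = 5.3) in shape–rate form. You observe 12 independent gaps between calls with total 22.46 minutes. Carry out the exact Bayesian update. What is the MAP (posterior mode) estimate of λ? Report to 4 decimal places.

With a Gamma(shape α, rate β) prior on the exponential rate λ, the posterior after n observations with total T = Σxᵢ is Gamma(α+n, β+T).
Posterior: Gamma(5.6+12, 5.3+22.46) = Gamma(17.6, 27.76).
Mode = (α−1)/β = 0.5980.

0.5980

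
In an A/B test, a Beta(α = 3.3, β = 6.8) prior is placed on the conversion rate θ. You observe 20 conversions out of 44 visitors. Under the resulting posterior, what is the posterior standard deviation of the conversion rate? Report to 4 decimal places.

The Beta prior is conjugate to a Binomial/Bernoulli likelihood; the update adds successes to α and failures to β.
Posterior: Beta(α+k, β+n−k) = Beta(3.3+20, 6.8+24) = Beta(23.3, 30.8).
Var = αβ/((α+β)²(α+β+1)) = 23.3·30.8/(54.1²·55.1) = 0.00445001; SD = √0.00445001 = 0.0667.

0.0667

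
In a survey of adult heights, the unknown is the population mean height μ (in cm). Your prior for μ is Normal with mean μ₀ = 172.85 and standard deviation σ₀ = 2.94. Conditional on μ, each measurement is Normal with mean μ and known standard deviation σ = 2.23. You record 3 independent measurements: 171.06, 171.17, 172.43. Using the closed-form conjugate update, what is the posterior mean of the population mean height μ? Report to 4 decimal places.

171.7620

For Normal data with known variance σ², a Normal(μ₀, σ₀²) prior on μ is conjugate. Posterior precision = 1/σ₀² + n/σ²; posterior mean is the precision-weighted average of μ₀ and x̄.
Σxᵢ = 171.06 + 171.17 + 172.43 = 514.66, so n·x̄ = 514.66.
σ₀² = 2.94² = 8.6436, σ² = 2.23² = 4.9729; σ² + n·σ₀² = 4.9729 + 3·8.6436 = 30.9037.
Posterior mean = (μ₀/σ₀² + n·x̄/σ²)/(1/σ₀² + n/σ²) = (σ²·μ₀ + σ₀²·n·x̄)/(σ² + n·σ₀²) = (4.9729·172.85 + 8.6436·514.66)/30.9037 = 5308.080941/30.9037 = 171.7620.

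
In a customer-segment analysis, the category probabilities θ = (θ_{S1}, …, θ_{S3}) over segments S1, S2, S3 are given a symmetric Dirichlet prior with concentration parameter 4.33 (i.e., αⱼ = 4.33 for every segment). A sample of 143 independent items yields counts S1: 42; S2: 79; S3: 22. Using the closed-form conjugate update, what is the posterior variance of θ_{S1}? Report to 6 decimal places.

0.001330

The Dirichlet prior is conjugate to the Multinomial likelihood: each posterior αⱼ = prior αⱼ + observed count nⱼ.
Posterior concentration: (46.33, 83.33, 26.33), total = 155.99.
Var[θ_j] = α_j(Σα−α_j)/((Σα)²(Σα+1)) = 46.33·109.66/(155.99²·156.99) = 0.001330.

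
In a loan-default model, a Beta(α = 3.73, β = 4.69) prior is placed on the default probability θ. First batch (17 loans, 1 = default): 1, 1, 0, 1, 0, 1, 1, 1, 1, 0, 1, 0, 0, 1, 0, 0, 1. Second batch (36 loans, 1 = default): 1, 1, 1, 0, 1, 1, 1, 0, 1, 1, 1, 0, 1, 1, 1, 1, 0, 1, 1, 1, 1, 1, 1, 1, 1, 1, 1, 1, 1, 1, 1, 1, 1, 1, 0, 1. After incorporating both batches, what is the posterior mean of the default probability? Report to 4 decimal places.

The Beta prior is conjugate to a Binomial/Bernoulli likelihood; the update adds successes to α and failures to β.
After batch 1: Beta(3.73+10, 4.69+7) = Beta(13.73, 11.69).
After batch 2: Beta(13.73+31, 11.69+5) = Beta(44.73, 16.69).
Posterior mean = α/(α+β) = 44.73/61.42 = 0.7283.

0.7283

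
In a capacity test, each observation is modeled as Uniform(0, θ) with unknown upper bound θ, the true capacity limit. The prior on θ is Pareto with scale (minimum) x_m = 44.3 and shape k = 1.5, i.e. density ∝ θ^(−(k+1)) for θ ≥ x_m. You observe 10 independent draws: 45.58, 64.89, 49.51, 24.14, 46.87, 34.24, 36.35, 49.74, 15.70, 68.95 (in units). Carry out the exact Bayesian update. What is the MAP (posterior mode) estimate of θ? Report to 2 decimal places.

A Pareto(scale x_m, shape k) prior on the upper bound θ of Uniform(0, θ) is conjugate: posterior is Pareto(max(x_m, max xᵢ), k + n).
Sample maximum = 68.95; prior scale x_m = 44.3 → posterior scale = max = 68.95.
Posterior shape = 1.5 + 10 = 11.5.
The Pareto density is decreasing on [x_m, ∞), so the mode is x_m = 68.95.

68.95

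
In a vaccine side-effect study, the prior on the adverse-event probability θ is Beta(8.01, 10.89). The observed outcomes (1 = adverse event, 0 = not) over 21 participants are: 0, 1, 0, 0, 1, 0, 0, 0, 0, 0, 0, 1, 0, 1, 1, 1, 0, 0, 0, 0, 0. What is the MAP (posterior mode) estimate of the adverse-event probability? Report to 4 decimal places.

0.3433

The Beta prior is conjugate to a Binomial/Bernoulli likelihood; the update adds successes to α and failures to β.
Posterior: Beta(α+k, β+n−k) = Beta(8.01+6, 10.89+15) = Beta(14.01, 25.89).
Mode of Beta(a,b) for a,b>1 is (a−1)/(a+b−2) = 13.01/37.90 = 0.3433.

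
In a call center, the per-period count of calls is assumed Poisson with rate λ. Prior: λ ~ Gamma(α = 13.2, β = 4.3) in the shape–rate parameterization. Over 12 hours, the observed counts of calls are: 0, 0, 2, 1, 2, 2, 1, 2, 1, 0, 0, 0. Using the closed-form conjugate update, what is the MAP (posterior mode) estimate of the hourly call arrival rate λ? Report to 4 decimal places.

1.4233

With a Gamma(shape α, rate β) prior, the Poisson likelihood is conjugate: the posterior is Gamma(α + ΣXᵢ, β + n).
Sum of counts S = 11 over n = 12 hours.
Posterior: Gamma(α+S, β+n) = Gamma(13.2+11, 4.3+12) = Gamma(24.2, 16.3).
Mode of Gamma(α,β) for α≥1 is (α−1)/β = 23.2/16.3 = 1.4233.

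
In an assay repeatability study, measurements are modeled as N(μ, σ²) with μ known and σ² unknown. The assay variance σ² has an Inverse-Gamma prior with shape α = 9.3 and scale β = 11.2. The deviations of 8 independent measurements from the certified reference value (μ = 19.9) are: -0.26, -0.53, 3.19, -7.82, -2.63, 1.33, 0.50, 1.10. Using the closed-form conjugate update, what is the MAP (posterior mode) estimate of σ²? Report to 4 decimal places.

With known mean μ and an Inverse-Gamma(α, β) prior on σ², the Normal likelihood is conjugate: posterior is Inv-Gamma(α + n/2, β + Σ(xᵢ−μ)²/2).
Σ(xᵢ−μ)² = (-0.26)² + (-0.53)² + (3.19)² + (-7.82)² + (-2.63)² + (1.33)² + (0.50)² + (1.10)² = 81.8228.
Posterior: Inv-Gamma(9.3 + 8/2, 11.2 + 81.8228/2) = Inv-Gamma(13.30, 52.11140).
Mode = β/(α+1) = 52.11140/14.30 = 3.6442.

3.6442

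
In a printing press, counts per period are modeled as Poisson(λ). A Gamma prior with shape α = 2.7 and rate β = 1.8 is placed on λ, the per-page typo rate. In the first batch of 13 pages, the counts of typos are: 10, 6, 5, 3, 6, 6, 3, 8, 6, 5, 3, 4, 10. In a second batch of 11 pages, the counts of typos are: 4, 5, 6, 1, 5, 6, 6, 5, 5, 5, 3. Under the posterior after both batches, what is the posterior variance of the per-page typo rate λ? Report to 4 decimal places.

With a Gamma(shape α, rate β) prior, the Poisson likelihood is conjugate: the posterior is Gamma(α + ΣXᵢ, β + n).
Batch 1: sum of counts S = 75 over n = 13 pages.
After batch 1: Gamma(α+S, β+n) = Gamma(2.7+75, 1.8+13) = Gamma(77.7, 14.8).
Batch 2: sum of counts S = 51 over n = 11 pages.
After batch 2: Gamma(α+S, β+n) = Gamma(77.7+51, 14.8+11) = Gamma(128.7, 25.8).
Var = α/β² = 128.7/25.8² = 0.1933.

0.1933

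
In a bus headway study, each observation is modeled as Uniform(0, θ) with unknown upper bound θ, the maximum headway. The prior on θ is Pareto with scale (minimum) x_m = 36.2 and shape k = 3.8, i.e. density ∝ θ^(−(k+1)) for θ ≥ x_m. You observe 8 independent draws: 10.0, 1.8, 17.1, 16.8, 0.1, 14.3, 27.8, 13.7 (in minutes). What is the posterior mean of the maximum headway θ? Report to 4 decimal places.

A Pareto(scale x_m, shape k) prior on the upper bound θ of Uniform(0, θ) is conjugate: posterior is Pareto(max(x_m, max xᵢ), k + n).
Sample maximum = 27.8; prior scale x_m = 36.2 → posterior scale = max = 36.2.
Posterior shape = 3.8 + 8 = 11.8.
E[θ|data] = k·x_m/(k−1) = 11.8·36.2/10.8 = 39.5519.

39.5519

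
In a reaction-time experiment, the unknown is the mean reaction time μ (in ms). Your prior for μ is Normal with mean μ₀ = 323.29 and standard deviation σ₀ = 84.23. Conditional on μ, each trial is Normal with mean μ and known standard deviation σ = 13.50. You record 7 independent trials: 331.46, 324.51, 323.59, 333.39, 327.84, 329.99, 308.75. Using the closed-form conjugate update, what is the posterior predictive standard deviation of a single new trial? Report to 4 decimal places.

14.4288

For Normal data with known variance σ², a Normal(μ₀, σ₀²) prior on μ is conjugate. Posterior precision = 1/σ₀² + n/σ²; posterior mean is the precision-weighted average of μ₀ and x̄.
σ₀² = 84.23² = 7094.6929, σ² = 13.50² = 182.25; σ² + n·σ₀² = 182.25 + 7·7094.6929 = 49845.1003.
Posterior precision = 1/σ₀² + n/σ² = 1/7094.6929 + 7/182.25 = (σ² + n·σ₀²)/(σ₀²σ²) = 49845.1003/(7094.6929·182.25); posterior variance σₙ² = σ₀²σ²/(σ² + n·σ₀²) = 7094.6929·182.25/49845.1003 = 25.940519.
Predictive variance for one new observation = σₙ² + σ² = 7094.6929·182.25/49845.1003 + 182.25 = σ²·(σ₀² + 49845.1003)/49845.1003 = 182.25·56939.7932/49845.1003 = 208.190519; SD = √(182.25·56939.7932/49845.1003) = 14.4288.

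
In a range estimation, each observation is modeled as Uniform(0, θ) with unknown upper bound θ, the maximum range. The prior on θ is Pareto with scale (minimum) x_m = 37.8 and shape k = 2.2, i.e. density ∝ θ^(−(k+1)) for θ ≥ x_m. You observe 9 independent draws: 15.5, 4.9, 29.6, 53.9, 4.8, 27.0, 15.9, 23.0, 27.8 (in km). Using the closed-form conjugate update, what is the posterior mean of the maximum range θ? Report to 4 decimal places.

A Pareto(scale x_m, shape k) prior on the upper bound θ of Uniform(0, θ) is conjugate: posterior is Pareto(max(x_m, max xᵢ), k + n).
Sample maximum = 53.9; prior scale x_m = 37.8 → posterior scale = max = 53.9.
Posterior shape = 2.2 + 9 = 11.2.
E[θ|data] = k·x_m/(k−1) = 11.2·53.9/10.2 = 59.1843.

59.1843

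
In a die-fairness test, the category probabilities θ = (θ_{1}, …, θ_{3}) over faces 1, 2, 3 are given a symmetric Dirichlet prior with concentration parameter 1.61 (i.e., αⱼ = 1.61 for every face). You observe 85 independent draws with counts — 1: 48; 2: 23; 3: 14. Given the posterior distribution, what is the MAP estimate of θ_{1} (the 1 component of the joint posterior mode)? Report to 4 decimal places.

The Dirichlet prior is conjugate to the Multinomial likelihood: each posterior αⱼ = prior αⱼ + observed count nⱼ.
Posterior concentration: (49.61, 24.61, 15.61), total = 89.83.
Joint mode component: (α_{1}−1)/(Σα−K) = 48.61/86.83 = 0.5598.

0.5598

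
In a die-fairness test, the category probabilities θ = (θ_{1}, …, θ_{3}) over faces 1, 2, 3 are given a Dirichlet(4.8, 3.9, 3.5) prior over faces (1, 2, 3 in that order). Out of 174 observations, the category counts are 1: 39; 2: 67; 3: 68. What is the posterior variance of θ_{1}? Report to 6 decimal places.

The Dirichlet prior is conjugate to the Multinomial likelihood: each posterior αⱼ = prior αⱼ + observed count nⱼ.
Posterior concentration: (43.8, 70.9, 71.5), total = 186.2.
Var[θ_j] = α_j(Σα−α_j)/((Σα)²(Σα+1)) = 43.8·142.4/(186.2²·187.2) = 0.000961.

0.000961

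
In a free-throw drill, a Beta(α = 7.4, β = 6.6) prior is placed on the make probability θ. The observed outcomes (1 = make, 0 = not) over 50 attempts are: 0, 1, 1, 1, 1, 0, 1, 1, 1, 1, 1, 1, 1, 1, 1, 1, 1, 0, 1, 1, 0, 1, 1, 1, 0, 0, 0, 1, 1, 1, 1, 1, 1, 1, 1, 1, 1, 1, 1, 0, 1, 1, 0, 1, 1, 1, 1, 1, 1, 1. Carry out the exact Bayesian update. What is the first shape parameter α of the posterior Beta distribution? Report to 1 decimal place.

The Beta prior is conjugate to a Binomial/Bernoulli likelihood; the update adds successes to α and failures to β.
Posterior: Beta(α+k, β+n−k) = Beta(7.4+41, 6.6+9) = Beta(48.4, 15.6).
Posterior α = 48.4.

48.4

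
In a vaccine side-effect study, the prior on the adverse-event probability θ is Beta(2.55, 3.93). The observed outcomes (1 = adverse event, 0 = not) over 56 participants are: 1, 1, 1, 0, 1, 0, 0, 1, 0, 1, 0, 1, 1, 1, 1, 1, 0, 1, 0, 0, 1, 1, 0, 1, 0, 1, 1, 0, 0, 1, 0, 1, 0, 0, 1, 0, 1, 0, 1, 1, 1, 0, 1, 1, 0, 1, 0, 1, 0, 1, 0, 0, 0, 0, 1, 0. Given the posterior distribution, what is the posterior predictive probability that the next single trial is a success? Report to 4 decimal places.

The Beta prior is conjugate to a Binomial/Bernoulli likelihood; the update adds successes to α and failures to β.
Posterior: Beta(α+k, β+n−k) = Beta(2.55+30, 3.93+26) = Beta(32.55, 29.93).
For a single future Bernoulli trial, P(success | data) = α/(α+β) = 0.5210.

0.5210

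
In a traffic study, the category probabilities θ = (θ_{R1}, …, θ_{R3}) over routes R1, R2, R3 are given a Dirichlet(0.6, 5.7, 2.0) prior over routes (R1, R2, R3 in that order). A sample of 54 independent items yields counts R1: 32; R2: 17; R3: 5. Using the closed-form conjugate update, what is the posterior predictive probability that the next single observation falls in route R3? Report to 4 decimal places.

The Dirichlet prior is conjugate to the Multinomial likelihood: each posterior αⱼ = prior αⱼ + observed count nⱼ.
Posterior concentration: (32.6, 22.7, 7.0), total = 62.3.
P(next = R3 | data) = α_{R3}/Σα = 0.1124.

0.1124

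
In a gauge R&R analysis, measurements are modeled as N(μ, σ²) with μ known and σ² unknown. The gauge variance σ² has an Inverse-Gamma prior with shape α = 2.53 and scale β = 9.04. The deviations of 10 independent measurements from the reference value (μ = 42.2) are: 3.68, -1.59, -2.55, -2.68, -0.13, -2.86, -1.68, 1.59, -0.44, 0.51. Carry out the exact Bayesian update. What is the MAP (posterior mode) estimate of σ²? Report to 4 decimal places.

With known mean μ and an Inverse-Gamma(α, β) prior on σ², the Normal likelihood is conjugate: posterior is Inv-Gamma(α + n/2, β + Σ(xᵢ−μ)²/2).
Σ(xᵢ−μ)² = (3.68)² + (-1.59)² + (-2.55)² + (-2.68)² + (-0.13)² + (-2.86)² + (-1.68)² + (1.59)² + (-0.44)² + (0.51)² = 43.7561.
Posterior: Inv-Gamma(2.53 + 10/2, 9.04 + 43.7561/2) = Inv-Gamma(7.53, 30.91805).
Mode = β/(α+1) = 30.91805/8.53 = 3.6246.

3.6246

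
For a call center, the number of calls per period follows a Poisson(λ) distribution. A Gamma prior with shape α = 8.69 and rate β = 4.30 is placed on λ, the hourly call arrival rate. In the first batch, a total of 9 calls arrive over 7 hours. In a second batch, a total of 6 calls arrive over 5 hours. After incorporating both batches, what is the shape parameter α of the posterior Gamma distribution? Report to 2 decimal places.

With a Gamma(shape α, rate β) prior, the Poisson likelihood is conjugate: the posterior is Gamma(α + ΣXᵢ, β + n).
After batch 1: Gamma(α+S, β+n) = Gamma(8.69+9, 4.30+7) = Gamma(17.69, 11.30).
After batch 2: Gamma(α+S, β+n) = Gamma(17.69+6, 11.30+5) = Gamma(23.69, 16.30).
Posterior α = 23.69.

23.69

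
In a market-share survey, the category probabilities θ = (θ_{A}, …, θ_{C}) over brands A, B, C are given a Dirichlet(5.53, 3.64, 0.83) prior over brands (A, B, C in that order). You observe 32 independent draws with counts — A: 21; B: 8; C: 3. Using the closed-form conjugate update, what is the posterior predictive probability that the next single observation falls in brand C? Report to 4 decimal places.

The Dirichlet prior is conjugate to the Multinomial likelihood: each posterior αⱼ = prior αⱼ + observed count nⱼ.
Posterior concentration: (26.53, 11.64, 3.83), total = 42.00.
P(next = C | data) = α_{C}/Σα = 0.0912.

0.0912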